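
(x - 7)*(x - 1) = x^2 - 8*x + 7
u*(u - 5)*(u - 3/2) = u^3 - 13*u^2/2 + 15*u/2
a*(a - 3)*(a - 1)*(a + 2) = a^4 - 2*a^3 - 5*a^2 + 6*a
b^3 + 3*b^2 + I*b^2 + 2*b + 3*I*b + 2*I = (b + 1)*(b + 2)*(b + I)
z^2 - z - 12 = (z - 4)*(z + 3)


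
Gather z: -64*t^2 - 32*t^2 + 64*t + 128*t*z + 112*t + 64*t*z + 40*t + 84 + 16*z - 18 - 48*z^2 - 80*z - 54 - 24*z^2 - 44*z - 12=-96*t^2 + 216*t - 72*z^2 + z*(192*t - 108)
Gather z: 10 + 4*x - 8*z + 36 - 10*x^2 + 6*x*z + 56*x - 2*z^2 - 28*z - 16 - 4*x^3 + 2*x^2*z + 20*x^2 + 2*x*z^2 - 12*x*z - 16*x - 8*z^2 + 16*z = -4*x^3 + 10*x^2 + 44*x + z^2*(2*x - 10) + z*(2*x^2 - 6*x - 20) + 30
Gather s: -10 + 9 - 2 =-3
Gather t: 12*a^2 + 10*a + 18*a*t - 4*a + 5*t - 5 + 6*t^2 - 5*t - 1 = 12*a^2 + 18*a*t + 6*a + 6*t^2 - 6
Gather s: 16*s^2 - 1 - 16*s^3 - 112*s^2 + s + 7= -16*s^3 - 96*s^2 + s + 6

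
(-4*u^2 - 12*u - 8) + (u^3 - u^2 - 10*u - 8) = u^3 - 5*u^2 - 22*u - 16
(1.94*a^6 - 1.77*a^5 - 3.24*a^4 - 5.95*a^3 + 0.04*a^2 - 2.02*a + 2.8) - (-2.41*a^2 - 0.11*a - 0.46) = 1.94*a^6 - 1.77*a^5 - 3.24*a^4 - 5.95*a^3 + 2.45*a^2 - 1.91*a + 3.26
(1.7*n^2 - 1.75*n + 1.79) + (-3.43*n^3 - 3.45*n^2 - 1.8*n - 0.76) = -3.43*n^3 - 1.75*n^2 - 3.55*n + 1.03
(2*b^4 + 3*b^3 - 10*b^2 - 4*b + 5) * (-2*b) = -4*b^5 - 6*b^4 + 20*b^3 + 8*b^2 - 10*b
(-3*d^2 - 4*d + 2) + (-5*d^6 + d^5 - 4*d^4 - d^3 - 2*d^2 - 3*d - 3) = -5*d^6 + d^5 - 4*d^4 - d^3 - 5*d^2 - 7*d - 1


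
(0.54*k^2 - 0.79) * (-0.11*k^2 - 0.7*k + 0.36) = -0.0594*k^4 - 0.378*k^3 + 0.2813*k^2 + 0.553*k - 0.2844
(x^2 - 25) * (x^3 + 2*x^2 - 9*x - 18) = x^5 + 2*x^4 - 34*x^3 - 68*x^2 + 225*x + 450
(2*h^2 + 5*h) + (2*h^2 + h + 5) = 4*h^2 + 6*h + 5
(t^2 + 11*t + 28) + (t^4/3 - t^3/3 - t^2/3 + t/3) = t^4/3 - t^3/3 + 2*t^2/3 + 34*t/3 + 28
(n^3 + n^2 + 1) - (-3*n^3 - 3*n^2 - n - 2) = 4*n^3 + 4*n^2 + n + 3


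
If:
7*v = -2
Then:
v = -2/7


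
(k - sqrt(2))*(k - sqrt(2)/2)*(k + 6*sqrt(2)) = k^3 + 9*sqrt(2)*k^2/2 - 17*k + 6*sqrt(2)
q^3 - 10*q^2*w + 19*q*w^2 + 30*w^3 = (q - 6*w)*(q - 5*w)*(q + w)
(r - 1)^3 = r^3 - 3*r^2 + 3*r - 1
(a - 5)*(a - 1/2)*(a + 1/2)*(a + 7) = a^4 + 2*a^3 - 141*a^2/4 - a/2 + 35/4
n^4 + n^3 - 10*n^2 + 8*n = n*(n - 2)*(n - 1)*(n + 4)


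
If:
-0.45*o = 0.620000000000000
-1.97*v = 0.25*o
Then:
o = -1.38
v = 0.17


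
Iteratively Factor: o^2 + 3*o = (o + 3)*(o)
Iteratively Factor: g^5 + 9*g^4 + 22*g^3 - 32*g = (g - 1)*(g^4 + 10*g^3 + 32*g^2 + 32*g) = g*(g - 1)*(g^3 + 10*g^2 + 32*g + 32) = g*(g - 1)*(g + 4)*(g^2 + 6*g + 8) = g*(g - 1)*(g + 2)*(g + 4)*(g + 4)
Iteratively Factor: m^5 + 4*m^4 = (m)*(m^4 + 4*m^3) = m^2*(m^3 + 4*m^2) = m^2*(m + 4)*(m^2) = m^3*(m + 4)*(m)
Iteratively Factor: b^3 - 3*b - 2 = (b - 2)*(b^2 + 2*b + 1) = (b - 2)*(b + 1)*(b + 1)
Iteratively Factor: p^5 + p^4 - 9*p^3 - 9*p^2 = (p + 3)*(p^4 - 2*p^3 - 3*p^2) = p*(p + 3)*(p^3 - 2*p^2 - 3*p) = p^2*(p + 3)*(p^2 - 2*p - 3) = p^2*(p + 1)*(p + 3)*(p - 3)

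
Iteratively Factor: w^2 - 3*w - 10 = (w + 2)*(w - 5)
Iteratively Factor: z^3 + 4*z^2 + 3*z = (z + 1)*(z^2 + 3*z) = (z + 1)*(z + 3)*(z)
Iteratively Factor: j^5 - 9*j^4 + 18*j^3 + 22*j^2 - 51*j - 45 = (j - 3)*(j^4 - 6*j^3 + 22*j + 15) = (j - 3)^2*(j^3 - 3*j^2 - 9*j - 5) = (j - 3)^2*(j + 1)*(j^2 - 4*j - 5) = (j - 5)*(j - 3)^2*(j + 1)*(j + 1)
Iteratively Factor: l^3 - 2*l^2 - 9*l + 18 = (l + 3)*(l^2 - 5*l + 6) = (l - 3)*(l + 3)*(l - 2)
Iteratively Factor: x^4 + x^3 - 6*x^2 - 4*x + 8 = (x + 2)*(x^3 - x^2 - 4*x + 4) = (x - 1)*(x + 2)*(x^2 - 4) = (x - 2)*(x - 1)*(x + 2)*(x + 2)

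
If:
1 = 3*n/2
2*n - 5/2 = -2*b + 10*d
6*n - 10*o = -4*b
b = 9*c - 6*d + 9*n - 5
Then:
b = 5*o/2 - 1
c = 11*o/18 - 13/30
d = o/2 - 19/60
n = 2/3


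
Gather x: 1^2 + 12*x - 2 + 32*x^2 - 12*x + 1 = 32*x^2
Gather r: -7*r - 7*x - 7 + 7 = -7*r - 7*x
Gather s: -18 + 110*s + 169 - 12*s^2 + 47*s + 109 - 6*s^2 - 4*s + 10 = -18*s^2 + 153*s + 270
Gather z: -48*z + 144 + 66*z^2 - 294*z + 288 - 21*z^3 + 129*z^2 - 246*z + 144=-21*z^3 + 195*z^2 - 588*z + 576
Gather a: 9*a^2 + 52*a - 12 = 9*a^2 + 52*a - 12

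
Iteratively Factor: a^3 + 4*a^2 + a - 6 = (a - 1)*(a^2 + 5*a + 6) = (a - 1)*(a + 3)*(a + 2)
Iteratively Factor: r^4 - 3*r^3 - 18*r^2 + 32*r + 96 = (r + 3)*(r^3 - 6*r^2 + 32) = (r - 4)*(r + 3)*(r^2 - 2*r - 8) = (r - 4)*(r + 2)*(r + 3)*(r - 4)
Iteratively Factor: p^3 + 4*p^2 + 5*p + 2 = (p + 1)*(p^2 + 3*p + 2) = (p + 1)^2*(p + 2)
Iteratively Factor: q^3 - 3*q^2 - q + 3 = (q + 1)*(q^2 - 4*q + 3) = (q - 3)*(q + 1)*(q - 1)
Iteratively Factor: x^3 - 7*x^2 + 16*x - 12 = (x - 3)*(x^2 - 4*x + 4) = (x - 3)*(x - 2)*(x - 2)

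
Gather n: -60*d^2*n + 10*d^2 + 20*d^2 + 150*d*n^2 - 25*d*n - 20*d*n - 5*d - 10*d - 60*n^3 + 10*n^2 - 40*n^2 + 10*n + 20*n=30*d^2 - 15*d - 60*n^3 + n^2*(150*d - 30) + n*(-60*d^2 - 45*d + 30)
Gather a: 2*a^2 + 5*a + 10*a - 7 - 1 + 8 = 2*a^2 + 15*a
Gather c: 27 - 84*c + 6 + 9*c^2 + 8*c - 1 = 9*c^2 - 76*c + 32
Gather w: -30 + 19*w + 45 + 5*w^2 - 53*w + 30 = 5*w^2 - 34*w + 45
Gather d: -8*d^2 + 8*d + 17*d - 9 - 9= -8*d^2 + 25*d - 18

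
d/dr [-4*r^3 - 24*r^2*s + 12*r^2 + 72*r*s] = -12*r^2 - 48*r*s + 24*r + 72*s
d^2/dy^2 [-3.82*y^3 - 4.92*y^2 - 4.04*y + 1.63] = -22.92*y - 9.84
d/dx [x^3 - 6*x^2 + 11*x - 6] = 3*x^2 - 12*x + 11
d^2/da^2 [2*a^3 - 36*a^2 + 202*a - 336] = 12*a - 72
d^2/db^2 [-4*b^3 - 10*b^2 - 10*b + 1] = -24*b - 20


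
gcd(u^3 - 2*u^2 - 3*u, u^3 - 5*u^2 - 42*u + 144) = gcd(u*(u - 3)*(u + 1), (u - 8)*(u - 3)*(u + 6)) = u - 3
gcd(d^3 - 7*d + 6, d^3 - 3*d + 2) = d - 1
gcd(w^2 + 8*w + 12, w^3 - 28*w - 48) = w + 2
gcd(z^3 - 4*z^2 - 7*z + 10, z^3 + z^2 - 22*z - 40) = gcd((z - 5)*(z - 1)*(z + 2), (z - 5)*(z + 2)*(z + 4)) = z^2 - 3*z - 10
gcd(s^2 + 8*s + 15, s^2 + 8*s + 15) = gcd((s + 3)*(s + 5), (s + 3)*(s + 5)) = s^2 + 8*s + 15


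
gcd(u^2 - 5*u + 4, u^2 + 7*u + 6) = 1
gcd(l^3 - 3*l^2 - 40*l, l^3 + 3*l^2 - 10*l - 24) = 1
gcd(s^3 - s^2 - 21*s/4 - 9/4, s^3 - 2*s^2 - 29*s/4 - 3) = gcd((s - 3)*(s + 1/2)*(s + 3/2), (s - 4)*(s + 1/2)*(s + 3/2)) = s^2 + 2*s + 3/4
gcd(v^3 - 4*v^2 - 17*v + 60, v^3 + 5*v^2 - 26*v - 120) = v^2 - v - 20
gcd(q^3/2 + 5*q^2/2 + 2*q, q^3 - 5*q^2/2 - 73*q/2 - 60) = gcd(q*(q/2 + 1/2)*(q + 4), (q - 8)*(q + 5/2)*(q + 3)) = 1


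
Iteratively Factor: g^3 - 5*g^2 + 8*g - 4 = (g - 2)*(g^2 - 3*g + 2) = (g - 2)*(g - 1)*(g - 2)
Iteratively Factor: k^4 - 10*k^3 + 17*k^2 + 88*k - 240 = (k + 3)*(k^3 - 13*k^2 + 56*k - 80) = (k - 4)*(k + 3)*(k^2 - 9*k + 20) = (k - 4)^2*(k + 3)*(k - 5)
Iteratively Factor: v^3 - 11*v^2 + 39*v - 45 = (v - 3)*(v^2 - 8*v + 15) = (v - 5)*(v - 3)*(v - 3)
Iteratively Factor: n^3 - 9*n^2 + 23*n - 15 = (n - 5)*(n^2 - 4*n + 3) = (n - 5)*(n - 1)*(n - 3)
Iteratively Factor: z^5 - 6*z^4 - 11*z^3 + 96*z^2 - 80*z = (z + 4)*(z^4 - 10*z^3 + 29*z^2 - 20*z) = (z - 5)*(z + 4)*(z^3 - 5*z^2 + 4*z) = (z - 5)*(z - 1)*(z + 4)*(z^2 - 4*z) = z*(z - 5)*(z - 1)*(z + 4)*(z - 4)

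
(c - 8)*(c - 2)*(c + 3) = c^3 - 7*c^2 - 14*c + 48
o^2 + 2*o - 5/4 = (o - 1/2)*(o + 5/2)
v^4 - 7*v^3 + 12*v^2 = v^2*(v - 4)*(v - 3)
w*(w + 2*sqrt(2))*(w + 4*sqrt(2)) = w^3 + 6*sqrt(2)*w^2 + 16*w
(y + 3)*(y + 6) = y^2 + 9*y + 18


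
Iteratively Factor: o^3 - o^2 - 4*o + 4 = (o - 1)*(o^2 - 4) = (o - 1)*(o + 2)*(o - 2)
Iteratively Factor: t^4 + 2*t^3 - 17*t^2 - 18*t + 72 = (t + 4)*(t^3 - 2*t^2 - 9*t + 18) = (t + 3)*(t + 4)*(t^2 - 5*t + 6) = (t - 2)*(t + 3)*(t + 4)*(t - 3)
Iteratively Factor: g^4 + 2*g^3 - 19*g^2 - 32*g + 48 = (g + 4)*(g^3 - 2*g^2 - 11*g + 12) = (g - 4)*(g + 4)*(g^2 + 2*g - 3) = (g - 4)*(g + 3)*(g + 4)*(g - 1)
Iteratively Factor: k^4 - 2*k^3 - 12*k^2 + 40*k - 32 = (k - 2)*(k^3 - 12*k + 16) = (k - 2)^2*(k^2 + 2*k - 8) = (k - 2)^2*(k + 4)*(k - 2)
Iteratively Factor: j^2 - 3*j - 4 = (j + 1)*(j - 4)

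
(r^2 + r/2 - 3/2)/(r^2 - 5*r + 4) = (r + 3/2)/(r - 4)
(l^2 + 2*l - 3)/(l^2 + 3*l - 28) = (l^2 + 2*l - 3)/(l^2 + 3*l - 28)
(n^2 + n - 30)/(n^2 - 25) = (n + 6)/(n + 5)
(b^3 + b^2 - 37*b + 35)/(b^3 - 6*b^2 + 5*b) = (b + 7)/b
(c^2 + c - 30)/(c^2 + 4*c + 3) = (c^2 + c - 30)/(c^2 + 4*c + 3)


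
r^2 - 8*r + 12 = (r - 6)*(r - 2)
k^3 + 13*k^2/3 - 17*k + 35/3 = (k - 5/3)*(k - 1)*(k + 7)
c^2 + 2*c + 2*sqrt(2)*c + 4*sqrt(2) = (c + 2)*(c + 2*sqrt(2))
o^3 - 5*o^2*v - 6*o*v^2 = o*(o - 6*v)*(o + v)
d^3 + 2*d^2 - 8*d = d*(d - 2)*(d + 4)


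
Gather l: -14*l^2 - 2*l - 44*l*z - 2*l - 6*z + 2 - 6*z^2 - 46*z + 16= -14*l^2 + l*(-44*z - 4) - 6*z^2 - 52*z + 18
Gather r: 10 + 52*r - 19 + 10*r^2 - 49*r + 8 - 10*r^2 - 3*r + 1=0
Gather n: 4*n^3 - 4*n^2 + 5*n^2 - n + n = 4*n^3 + n^2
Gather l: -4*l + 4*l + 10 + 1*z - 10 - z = 0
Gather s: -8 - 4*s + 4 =-4*s - 4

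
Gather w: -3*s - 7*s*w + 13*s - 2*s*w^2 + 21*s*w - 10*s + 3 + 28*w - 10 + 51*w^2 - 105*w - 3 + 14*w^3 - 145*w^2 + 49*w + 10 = 14*w^3 + w^2*(-2*s - 94) + w*(14*s - 28)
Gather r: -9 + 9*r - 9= 9*r - 18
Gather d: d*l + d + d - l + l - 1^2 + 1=d*(l + 2)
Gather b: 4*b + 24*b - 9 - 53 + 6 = 28*b - 56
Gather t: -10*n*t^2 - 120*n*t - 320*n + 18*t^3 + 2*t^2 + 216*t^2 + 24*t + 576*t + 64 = -320*n + 18*t^3 + t^2*(218 - 10*n) + t*(600 - 120*n) + 64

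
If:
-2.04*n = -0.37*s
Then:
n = 0.181372549019608*s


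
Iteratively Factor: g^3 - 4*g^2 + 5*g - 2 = (g - 2)*(g^2 - 2*g + 1) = (g - 2)*(g - 1)*(g - 1)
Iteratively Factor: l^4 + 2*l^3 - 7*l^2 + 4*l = (l)*(l^3 + 2*l^2 - 7*l + 4) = l*(l - 1)*(l^2 + 3*l - 4) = l*(l - 1)*(l + 4)*(l - 1)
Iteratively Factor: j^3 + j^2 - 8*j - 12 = (j + 2)*(j^2 - j - 6) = (j + 2)^2*(j - 3)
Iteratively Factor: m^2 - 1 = (m - 1)*(m + 1)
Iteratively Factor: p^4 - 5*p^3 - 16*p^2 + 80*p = (p - 4)*(p^3 - p^2 - 20*p) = p*(p - 4)*(p^2 - p - 20) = p*(p - 5)*(p - 4)*(p + 4)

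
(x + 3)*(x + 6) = x^2 + 9*x + 18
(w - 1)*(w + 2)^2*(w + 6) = w^4 + 9*w^3 + 18*w^2 - 4*w - 24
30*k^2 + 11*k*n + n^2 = (5*k + n)*(6*k + n)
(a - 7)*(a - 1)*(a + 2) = a^3 - 6*a^2 - 9*a + 14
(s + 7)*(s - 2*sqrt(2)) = s^2 - 2*sqrt(2)*s + 7*s - 14*sqrt(2)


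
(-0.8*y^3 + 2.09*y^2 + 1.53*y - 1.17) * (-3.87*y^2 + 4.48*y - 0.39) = 3.096*y^5 - 11.6723*y^4 + 3.7541*y^3 + 10.5672*y^2 - 5.8383*y + 0.4563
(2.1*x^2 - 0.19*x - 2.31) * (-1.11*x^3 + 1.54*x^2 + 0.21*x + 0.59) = -2.331*x^5 + 3.4449*x^4 + 2.7125*x^3 - 2.3583*x^2 - 0.5972*x - 1.3629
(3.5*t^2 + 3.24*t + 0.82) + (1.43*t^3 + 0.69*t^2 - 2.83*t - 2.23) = 1.43*t^3 + 4.19*t^2 + 0.41*t - 1.41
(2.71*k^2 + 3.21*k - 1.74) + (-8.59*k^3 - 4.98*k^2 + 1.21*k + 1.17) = -8.59*k^3 - 2.27*k^2 + 4.42*k - 0.57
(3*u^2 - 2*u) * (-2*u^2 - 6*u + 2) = -6*u^4 - 14*u^3 + 18*u^2 - 4*u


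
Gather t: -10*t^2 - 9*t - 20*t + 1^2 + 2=-10*t^2 - 29*t + 3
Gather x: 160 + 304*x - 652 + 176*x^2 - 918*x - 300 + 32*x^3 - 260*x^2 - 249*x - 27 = 32*x^3 - 84*x^2 - 863*x - 819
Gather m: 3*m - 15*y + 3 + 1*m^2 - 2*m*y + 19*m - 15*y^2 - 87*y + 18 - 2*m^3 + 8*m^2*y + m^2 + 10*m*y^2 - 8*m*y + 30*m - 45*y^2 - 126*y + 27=-2*m^3 + m^2*(8*y + 2) + m*(10*y^2 - 10*y + 52) - 60*y^2 - 228*y + 48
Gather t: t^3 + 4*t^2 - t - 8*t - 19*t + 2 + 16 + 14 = t^3 + 4*t^2 - 28*t + 32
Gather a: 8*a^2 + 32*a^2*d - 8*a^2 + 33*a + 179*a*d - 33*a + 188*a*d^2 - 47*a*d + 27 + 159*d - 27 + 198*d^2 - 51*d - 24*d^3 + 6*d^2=32*a^2*d + a*(188*d^2 + 132*d) - 24*d^3 + 204*d^2 + 108*d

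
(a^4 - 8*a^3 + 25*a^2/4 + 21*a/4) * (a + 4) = a^5 - 4*a^4 - 103*a^3/4 + 121*a^2/4 + 21*a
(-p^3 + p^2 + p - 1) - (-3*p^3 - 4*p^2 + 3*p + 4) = 2*p^3 + 5*p^2 - 2*p - 5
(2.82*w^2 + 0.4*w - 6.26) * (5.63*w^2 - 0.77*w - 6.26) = 15.8766*w^4 + 0.0806000000000004*w^3 - 53.205*w^2 + 2.3162*w + 39.1876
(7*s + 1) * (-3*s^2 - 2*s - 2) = -21*s^3 - 17*s^2 - 16*s - 2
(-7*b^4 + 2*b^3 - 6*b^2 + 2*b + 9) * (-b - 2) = 7*b^5 + 12*b^4 + 2*b^3 + 10*b^2 - 13*b - 18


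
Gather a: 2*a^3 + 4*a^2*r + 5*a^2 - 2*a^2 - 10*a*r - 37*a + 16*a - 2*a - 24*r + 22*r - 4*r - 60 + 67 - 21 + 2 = 2*a^3 + a^2*(4*r + 3) + a*(-10*r - 23) - 6*r - 12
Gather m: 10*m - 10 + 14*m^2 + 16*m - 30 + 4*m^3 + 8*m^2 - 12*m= 4*m^3 + 22*m^2 + 14*m - 40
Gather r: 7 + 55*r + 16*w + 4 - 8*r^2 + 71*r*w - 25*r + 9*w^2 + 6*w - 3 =-8*r^2 + r*(71*w + 30) + 9*w^2 + 22*w + 8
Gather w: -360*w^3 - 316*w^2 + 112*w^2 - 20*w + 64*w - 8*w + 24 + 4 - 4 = -360*w^3 - 204*w^2 + 36*w + 24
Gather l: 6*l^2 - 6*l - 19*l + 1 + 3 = 6*l^2 - 25*l + 4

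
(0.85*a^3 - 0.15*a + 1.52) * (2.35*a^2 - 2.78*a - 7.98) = 1.9975*a^5 - 2.363*a^4 - 7.1355*a^3 + 3.989*a^2 - 3.0286*a - 12.1296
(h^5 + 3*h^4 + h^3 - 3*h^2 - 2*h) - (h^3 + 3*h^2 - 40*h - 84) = h^5 + 3*h^4 - 6*h^2 + 38*h + 84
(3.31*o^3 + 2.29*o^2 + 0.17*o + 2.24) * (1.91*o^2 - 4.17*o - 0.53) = 6.3221*o^5 - 9.4288*o^4 - 10.9789*o^3 + 2.3558*o^2 - 9.4309*o - 1.1872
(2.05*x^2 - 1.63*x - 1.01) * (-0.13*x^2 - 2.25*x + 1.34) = -0.2665*x^4 - 4.4006*x^3 + 6.5458*x^2 + 0.0882999999999998*x - 1.3534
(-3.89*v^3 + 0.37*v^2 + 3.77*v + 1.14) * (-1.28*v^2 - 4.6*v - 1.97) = 4.9792*v^5 + 17.4204*v^4 + 1.1357*v^3 - 19.5301*v^2 - 12.6709*v - 2.2458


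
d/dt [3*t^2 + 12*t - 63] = 6*t + 12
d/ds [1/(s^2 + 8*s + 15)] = 2*(-s - 4)/(s^2 + 8*s + 15)^2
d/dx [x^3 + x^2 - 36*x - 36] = 3*x^2 + 2*x - 36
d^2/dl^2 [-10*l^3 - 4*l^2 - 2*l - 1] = -60*l - 8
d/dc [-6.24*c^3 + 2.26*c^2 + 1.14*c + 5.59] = -18.72*c^2 + 4.52*c + 1.14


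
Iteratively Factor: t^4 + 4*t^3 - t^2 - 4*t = (t - 1)*(t^3 + 5*t^2 + 4*t) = (t - 1)*(t + 4)*(t^2 + t) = (t - 1)*(t + 1)*(t + 4)*(t)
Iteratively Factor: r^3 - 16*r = (r)*(r^2 - 16) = r*(r + 4)*(r - 4)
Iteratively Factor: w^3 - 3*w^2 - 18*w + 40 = (w - 2)*(w^2 - w - 20) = (w - 5)*(w - 2)*(w + 4)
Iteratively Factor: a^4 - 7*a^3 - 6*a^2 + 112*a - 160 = (a - 4)*(a^3 - 3*a^2 - 18*a + 40) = (a - 5)*(a - 4)*(a^2 + 2*a - 8) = (a - 5)*(a - 4)*(a - 2)*(a + 4)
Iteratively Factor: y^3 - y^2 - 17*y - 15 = (y + 1)*(y^2 - 2*y - 15) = (y - 5)*(y + 1)*(y + 3)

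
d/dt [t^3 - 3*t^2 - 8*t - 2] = 3*t^2 - 6*t - 8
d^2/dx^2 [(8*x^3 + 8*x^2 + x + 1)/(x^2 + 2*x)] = 2*(17*x^3 + 3*x^2 + 6*x + 4)/(x^3*(x^3 + 6*x^2 + 12*x + 8))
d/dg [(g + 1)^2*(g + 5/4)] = (g + 1)*(6*g + 7)/2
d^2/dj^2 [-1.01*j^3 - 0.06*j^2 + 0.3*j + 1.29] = -6.06*j - 0.12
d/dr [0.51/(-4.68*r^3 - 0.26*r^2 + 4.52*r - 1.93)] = (7.1604*r^2 + 0.2652*r - 2.3052)/(4.68*r^3 + 0.26*r^2 - 4.52*r + 1.93)^2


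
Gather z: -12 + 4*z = 4*z - 12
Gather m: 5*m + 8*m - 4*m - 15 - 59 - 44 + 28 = 9*m - 90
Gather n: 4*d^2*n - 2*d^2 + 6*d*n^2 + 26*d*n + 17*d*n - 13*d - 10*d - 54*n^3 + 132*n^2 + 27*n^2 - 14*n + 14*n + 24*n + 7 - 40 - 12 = -2*d^2 - 23*d - 54*n^3 + n^2*(6*d + 159) + n*(4*d^2 + 43*d + 24) - 45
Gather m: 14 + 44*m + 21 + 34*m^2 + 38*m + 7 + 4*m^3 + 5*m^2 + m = 4*m^3 + 39*m^2 + 83*m + 42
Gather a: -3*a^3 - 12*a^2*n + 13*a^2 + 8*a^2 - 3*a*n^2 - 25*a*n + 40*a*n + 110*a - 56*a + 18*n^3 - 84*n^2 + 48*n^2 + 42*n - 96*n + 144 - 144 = -3*a^3 + a^2*(21 - 12*n) + a*(-3*n^2 + 15*n + 54) + 18*n^3 - 36*n^2 - 54*n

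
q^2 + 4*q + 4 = (q + 2)^2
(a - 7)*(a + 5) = a^2 - 2*a - 35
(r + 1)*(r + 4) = r^2 + 5*r + 4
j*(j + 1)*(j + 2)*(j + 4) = j^4 + 7*j^3 + 14*j^2 + 8*j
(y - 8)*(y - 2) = y^2 - 10*y + 16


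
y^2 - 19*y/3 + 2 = (y - 6)*(y - 1/3)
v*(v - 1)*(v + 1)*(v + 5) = v^4 + 5*v^3 - v^2 - 5*v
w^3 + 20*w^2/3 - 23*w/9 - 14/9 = (w - 2/3)*(w + 1/3)*(w + 7)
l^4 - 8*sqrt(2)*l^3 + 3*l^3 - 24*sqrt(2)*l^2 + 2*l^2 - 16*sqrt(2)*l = l*(l + 1)*(l + 2)*(l - 8*sqrt(2))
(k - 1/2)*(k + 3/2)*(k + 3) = k^3 + 4*k^2 + 9*k/4 - 9/4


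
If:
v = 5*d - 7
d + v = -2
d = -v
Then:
No Solution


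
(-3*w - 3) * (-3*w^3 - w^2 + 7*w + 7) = 9*w^4 + 12*w^3 - 18*w^2 - 42*w - 21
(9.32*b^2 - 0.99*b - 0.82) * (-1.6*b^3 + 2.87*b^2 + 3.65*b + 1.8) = -14.912*b^5 + 28.3324*b^4 + 32.4887*b^3 + 10.8091*b^2 - 4.775*b - 1.476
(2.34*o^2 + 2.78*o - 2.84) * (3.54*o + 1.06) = 8.2836*o^3 + 12.3216*o^2 - 7.1068*o - 3.0104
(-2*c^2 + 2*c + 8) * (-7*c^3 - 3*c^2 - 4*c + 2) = 14*c^5 - 8*c^4 - 54*c^3 - 36*c^2 - 28*c + 16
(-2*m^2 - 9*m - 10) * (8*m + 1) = -16*m^3 - 74*m^2 - 89*m - 10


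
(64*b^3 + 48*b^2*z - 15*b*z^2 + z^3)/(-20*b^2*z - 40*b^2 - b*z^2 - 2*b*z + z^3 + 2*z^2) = (-64*b^3 - 48*b^2*z + 15*b*z^2 - z^3)/(20*b^2*z + 40*b^2 + b*z^2 + 2*b*z - z^3 - 2*z^2)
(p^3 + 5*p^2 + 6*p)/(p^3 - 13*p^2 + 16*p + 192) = p*(p + 2)/(p^2 - 16*p + 64)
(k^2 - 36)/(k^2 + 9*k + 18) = (k - 6)/(k + 3)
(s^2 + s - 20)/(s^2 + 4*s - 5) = (s - 4)/(s - 1)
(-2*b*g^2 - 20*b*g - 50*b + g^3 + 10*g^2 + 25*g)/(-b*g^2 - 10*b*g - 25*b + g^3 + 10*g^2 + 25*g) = (2*b - g)/(b - g)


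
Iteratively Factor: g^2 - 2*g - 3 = (g + 1)*(g - 3)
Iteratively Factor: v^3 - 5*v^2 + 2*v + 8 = (v - 2)*(v^2 - 3*v - 4) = (v - 2)*(v + 1)*(v - 4)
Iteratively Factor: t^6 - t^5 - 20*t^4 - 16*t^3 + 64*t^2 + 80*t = (t + 2)*(t^5 - 3*t^4 - 14*t^3 + 12*t^2 + 40*t) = (t - 5)*(t + 2)*(t^4 + 2*t^3 - 4*t^2 - 8*t) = (t - 5)*(t + 2)^2*(t^3 - 4*t) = (t - 5)*(t + 2)^3*(t^2 - 2*t) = t*(t - 5)*(t + 2)^3*(t - 2)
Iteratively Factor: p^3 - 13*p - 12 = (p + 3)*(p^2 - 3*p - 4) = (p + 1)*(p + 3)*(p - 4)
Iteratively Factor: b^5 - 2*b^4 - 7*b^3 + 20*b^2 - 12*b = (b)*(b^4 - 2*b^3 - 7*b^2 + 20*b - 12) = b*(b + 3)*(b^3 - 5*b^2 + 8*b - 4) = b*(b - 2)*(b + 3)*(b^2 - 3*b + 2) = b*(b - 2)^2*(b + 3)*(b - 1)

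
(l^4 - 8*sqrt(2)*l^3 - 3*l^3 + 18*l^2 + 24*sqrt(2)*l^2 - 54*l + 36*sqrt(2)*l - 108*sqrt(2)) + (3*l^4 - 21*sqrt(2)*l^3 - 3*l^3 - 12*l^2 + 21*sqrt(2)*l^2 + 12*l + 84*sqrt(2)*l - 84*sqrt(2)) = 4*l^4 - 29*sqrt(2)*l^3 - 6*l^3 + 6*l^2 + 45*sqrt(2)*l^2 - 42*l + 120*sqrt(2)*l - 192*sqrt(2)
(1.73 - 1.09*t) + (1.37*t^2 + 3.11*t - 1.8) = 1.37*t^2 + 2.02*t - 0.0700000000000001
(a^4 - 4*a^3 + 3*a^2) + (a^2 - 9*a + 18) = a^4 - 4*a^3 + 4*a^2 - 9*a + 18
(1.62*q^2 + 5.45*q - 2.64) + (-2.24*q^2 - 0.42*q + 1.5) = -0.62*q^2 + 5.03*q - 1.14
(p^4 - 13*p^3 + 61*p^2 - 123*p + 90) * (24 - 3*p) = -3*p^5 + 63*p^4 - 495*p^3 + 1833*p^2 - 3222*p + 2160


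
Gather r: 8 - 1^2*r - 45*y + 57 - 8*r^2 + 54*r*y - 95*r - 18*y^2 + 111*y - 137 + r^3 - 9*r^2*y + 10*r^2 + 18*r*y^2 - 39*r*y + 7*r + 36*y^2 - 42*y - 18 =r^3 + r^2*(2 - 9*y) + r*(18*y^2 + 15*y - 89) + 18*y^2 + 24*y - 90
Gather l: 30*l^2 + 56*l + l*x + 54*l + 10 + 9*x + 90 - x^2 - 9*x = 30*l^2 + l*(x + 110) - x^2 + 100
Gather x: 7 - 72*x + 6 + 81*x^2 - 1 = 81*x^2 - 72*x + 12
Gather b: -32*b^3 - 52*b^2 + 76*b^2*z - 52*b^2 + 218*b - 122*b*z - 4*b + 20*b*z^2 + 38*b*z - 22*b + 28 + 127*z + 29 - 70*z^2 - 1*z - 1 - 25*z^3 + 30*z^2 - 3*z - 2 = -32*b^3 + b^2*(76*z - 104) + b*(20*z^2 - 84*z + 192) - 25*z^3 - 40*z^2 + 123*z + 54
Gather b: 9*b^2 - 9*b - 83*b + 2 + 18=9*b^2 - 92*b + 20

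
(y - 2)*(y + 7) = y^2 + 5*y - 14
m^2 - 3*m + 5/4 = (m - 5/2)*(m - 1/2)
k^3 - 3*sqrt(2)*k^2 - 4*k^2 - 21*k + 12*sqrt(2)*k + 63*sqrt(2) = (k - 7)*(k + 3)*(k - 3*sqrt(2))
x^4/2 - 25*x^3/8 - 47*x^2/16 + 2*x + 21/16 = (x/2 + 1/2)*(x - 7)*(x - 3/4)*(x + 1/2)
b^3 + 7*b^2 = b^2*(b + 7)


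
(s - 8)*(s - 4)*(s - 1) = s^3 - 13*s^2 + 44*s - 32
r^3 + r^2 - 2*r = r*(r - 1)*(r + 2)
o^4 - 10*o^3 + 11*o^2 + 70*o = o*(o - 7)*(o - 5)*(o + 2)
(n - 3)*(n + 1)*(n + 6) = n^3 + 4*n^2 - 15*n - 18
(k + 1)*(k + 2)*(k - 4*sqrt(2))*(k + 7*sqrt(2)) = k^4 + 3*k^3 + 3*sqrt(2)*k^3 - 54*k^2 + 9*sqrt(2)*k^2 - 168*k + 6*sqrt(2)*k - 112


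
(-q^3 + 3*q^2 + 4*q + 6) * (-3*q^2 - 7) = 3*q^5 - 9*q^4 - 5*q^3 - 39*q^2 - 28*q - 42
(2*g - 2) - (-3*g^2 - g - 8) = 3*g^2 + 3*g + 6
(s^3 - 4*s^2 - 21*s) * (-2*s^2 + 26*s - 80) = -2*s^5 + 34*s^4 - 142*s^3 - 226*s^2 + 1680*s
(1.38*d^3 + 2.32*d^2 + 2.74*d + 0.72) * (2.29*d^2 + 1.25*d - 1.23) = 3.1602*d^5 + 7.0378*d^4 + 7.4772*d^3 + 2.2202*d^2 - 2.4702*d - 0.8856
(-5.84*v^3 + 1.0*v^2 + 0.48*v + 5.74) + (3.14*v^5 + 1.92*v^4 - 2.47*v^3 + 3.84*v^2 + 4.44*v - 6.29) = 3.14*v^5 + 1.92*v^4 - 8.31*v^3 + 4.84*v^2 + 4.92*v - 0.55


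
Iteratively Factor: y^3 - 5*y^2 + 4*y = (y)*(y^2 - 5*y + 4) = y*(y - 4)*(y - 1)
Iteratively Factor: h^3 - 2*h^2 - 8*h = (h)*(h^2 - 2*h - 8) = h*(h + 2)*(h - 4)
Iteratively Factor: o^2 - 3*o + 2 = (o - 2)*(o - 1)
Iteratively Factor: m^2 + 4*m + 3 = (m + 3)*(m + 1)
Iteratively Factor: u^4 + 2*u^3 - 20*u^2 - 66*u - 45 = (u + 1)*(u^3 + u^2 - 21*u - 45) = (u + 1)*(u + 3)*(u^2 - 2*u - 15) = (u + 1)*(u + 3)^2*(u - 5)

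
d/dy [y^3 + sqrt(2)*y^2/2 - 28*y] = 3*y^2 + sqrt(2)*y - 28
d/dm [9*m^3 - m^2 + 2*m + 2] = 27*m^2 - 2*m + 2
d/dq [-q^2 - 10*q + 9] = -2*q - 10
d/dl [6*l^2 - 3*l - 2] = 12*l - 3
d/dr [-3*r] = -3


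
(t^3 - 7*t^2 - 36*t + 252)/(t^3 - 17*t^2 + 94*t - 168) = (t + 6)/(t - 4)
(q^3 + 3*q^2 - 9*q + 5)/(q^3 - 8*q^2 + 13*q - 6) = (q + 5)/(q - 6)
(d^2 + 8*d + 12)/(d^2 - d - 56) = (d^2 + 8*d + 12)/(d^2 - d - 56)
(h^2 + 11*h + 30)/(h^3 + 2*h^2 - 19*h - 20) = (h + 6)/(h^2 - 3*h - 4)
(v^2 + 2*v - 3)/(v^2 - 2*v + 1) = (v + 3)/(v - 1)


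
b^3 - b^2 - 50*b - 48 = (b - 8)*(b + 1)*(b + 6)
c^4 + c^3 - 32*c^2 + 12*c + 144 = (c - 4)*(c - 3)*(c + 2)*(c + 6)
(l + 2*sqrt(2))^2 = l^2 + 4*sqrt(2)*l + 8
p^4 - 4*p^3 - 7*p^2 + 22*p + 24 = (p - 4)*(p - 3)*(p + 1)*(p + 2)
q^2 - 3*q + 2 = (q - 2)*(q - 1)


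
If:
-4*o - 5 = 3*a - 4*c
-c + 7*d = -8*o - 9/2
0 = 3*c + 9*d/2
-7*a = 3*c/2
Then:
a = -99/304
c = 231/152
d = -77/76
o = 625/1216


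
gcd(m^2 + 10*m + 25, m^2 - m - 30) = m + 5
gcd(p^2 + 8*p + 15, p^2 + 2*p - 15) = p + 5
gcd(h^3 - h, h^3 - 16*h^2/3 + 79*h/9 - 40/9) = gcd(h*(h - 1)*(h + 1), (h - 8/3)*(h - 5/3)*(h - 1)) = h - 1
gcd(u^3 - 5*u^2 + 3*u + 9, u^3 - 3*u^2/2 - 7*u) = 1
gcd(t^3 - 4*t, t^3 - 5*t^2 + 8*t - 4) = t - 2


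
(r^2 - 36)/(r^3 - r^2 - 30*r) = (r + 6)/(r*(r + 5))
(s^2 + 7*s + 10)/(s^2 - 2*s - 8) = (s + 5)/(s - 4)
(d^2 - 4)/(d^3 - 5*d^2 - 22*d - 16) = (d - 2)/(d^2 - 7*d - 8)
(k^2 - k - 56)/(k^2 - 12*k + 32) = (k + 7)/(k - 4)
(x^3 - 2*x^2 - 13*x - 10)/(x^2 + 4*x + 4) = (x^2 - 4*x - 5)/(x + 2)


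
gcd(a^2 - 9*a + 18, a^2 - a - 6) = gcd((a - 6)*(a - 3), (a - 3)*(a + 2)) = a - 3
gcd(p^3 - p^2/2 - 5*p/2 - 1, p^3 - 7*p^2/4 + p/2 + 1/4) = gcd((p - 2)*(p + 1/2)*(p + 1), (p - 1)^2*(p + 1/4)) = 1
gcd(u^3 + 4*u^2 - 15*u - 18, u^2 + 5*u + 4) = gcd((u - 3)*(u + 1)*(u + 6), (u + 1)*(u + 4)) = u + 1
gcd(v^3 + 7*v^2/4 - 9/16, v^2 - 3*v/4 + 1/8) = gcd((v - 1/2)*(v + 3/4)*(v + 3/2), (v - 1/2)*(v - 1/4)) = v - 1/2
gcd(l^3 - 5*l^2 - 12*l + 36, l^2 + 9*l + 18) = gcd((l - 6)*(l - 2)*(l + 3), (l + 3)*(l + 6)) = l + 3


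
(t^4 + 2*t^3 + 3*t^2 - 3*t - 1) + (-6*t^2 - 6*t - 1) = t^4 + 2*t^3 - 3*t^2 - 9*t - 2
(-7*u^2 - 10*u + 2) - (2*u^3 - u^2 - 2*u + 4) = -2*u^3 - 6*u^2 - 8*u - 2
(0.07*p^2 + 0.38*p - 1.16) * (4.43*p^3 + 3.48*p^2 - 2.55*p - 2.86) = 0.3101*p^5 + 1.927*p^4 - 3.9949*p^3 - 5.206*p^2 + 1.8712*p + 3.3176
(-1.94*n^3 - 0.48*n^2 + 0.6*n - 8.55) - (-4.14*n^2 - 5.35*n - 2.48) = -1.94*n^3 + 3.66*n^2 + 5.95*n - 6.07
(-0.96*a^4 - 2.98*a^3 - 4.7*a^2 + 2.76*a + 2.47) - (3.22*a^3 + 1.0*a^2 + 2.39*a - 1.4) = -0.96*a^4 - 6.2*a^3 - 5.7*a^2 + 0.37*a + 3.87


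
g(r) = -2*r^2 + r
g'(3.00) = -11.00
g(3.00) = -15.00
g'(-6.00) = 25.00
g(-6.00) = -78.00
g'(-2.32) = 10.28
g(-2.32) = -13.08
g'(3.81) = -14.24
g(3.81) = -25.22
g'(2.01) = -7.04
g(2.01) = -6.07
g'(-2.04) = 9.16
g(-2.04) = -10.36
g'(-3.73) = 15.92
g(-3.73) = -31.56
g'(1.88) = -6.52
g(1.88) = -5.19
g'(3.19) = -11.76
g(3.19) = -17.16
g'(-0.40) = 2.60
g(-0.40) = -0.72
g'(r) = 1 - 4*r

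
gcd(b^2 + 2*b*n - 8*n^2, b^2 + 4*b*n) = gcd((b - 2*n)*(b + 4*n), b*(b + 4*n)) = b + 4*n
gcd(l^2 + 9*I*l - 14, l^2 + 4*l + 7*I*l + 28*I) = l + 7*I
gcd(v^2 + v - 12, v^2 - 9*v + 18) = v - 3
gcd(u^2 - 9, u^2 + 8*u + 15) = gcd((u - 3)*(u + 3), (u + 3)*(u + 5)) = u + 3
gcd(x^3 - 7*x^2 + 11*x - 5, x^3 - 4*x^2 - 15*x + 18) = x - 1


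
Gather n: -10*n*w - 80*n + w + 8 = n*(-10*w - 80) + w + 8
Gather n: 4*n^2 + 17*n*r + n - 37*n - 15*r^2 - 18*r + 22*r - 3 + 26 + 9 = 4*n^2 + n*(17*r - 36) - 15*r^2 + 4*r + 32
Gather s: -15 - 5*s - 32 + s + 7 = -4*s - 40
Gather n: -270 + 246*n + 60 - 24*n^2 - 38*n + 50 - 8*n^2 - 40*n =-32*n^2 + 168*n - 160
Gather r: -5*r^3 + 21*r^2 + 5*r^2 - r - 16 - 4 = -5*r^3 + 26*r^2 - r - 20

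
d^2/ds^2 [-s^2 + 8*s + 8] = -2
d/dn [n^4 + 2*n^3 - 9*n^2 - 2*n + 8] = 4*n^3 + 6*n^2 - 18*n - 2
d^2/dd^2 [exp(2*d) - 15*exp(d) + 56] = (4*exp(d) - 15)*exp(d)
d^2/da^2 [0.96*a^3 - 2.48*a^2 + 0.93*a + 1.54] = 5.76*a - 4.96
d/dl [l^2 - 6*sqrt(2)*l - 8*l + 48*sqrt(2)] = 2*l - 6*sqrt(2) - 8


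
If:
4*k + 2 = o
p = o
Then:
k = p/4 - 1/2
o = p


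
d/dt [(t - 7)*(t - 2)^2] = (t - 2)*(3*t - 16)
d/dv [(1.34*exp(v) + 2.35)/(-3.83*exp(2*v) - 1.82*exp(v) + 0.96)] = (5.1322*exp(2*v) + 18.001*exp(v) + 5.5634)*exp(v)/(14.6689*exp(4*v) + 13.9412*exp(3*v) - 4.0412*exp(2*v) - 3.4944*exp(v) + 0.9216)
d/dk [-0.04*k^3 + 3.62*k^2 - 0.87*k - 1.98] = -0.12*k^2 + 7.24*k - 0.87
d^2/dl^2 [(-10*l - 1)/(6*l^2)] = (-10*l - 3)/(3*l^4)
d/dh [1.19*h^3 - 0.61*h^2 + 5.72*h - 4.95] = 3.57*h^2 - 1.22*h + 5.72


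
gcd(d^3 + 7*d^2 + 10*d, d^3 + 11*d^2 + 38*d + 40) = d^2 + 7*d + 10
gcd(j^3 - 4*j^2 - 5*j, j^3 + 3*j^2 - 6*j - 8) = j + 1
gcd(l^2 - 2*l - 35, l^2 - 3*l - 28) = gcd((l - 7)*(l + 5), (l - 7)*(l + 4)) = l - 7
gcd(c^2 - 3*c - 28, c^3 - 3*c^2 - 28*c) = c^2 - 3*c - 28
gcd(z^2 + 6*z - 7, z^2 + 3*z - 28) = z + 7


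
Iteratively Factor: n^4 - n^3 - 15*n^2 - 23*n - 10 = (n - 5)*(n^3 + 4*n^2 + 5*n + 2) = (n - 5)*(n + 1)*(n^2 + 3*n + 2) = (n - 5)*(n + 1)^2*(n + 2)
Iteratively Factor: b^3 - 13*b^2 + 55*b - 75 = (b - 5)*(b^2 - 8*b + 15) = (b - 5)^2*(b - 3)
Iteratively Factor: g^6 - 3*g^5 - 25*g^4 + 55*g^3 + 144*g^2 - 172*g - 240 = (g - 5)*(g^5 + 2*g^4 - 15*g^3 - 20*g^2 + 44*g + 48) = (g - 5)*(g + 2)*(g^4 - 15*g^2 + 10*g + 24) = (g - 5)*(g + 1)*(g + 2)*(g^3 - g^2 - 14*g + 24) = (g - 5)*(g - 3)*(g + 1)*(g + 2)*(g^2 + 2*g - 8) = (g - 5)*(g - 3)*(g + 1)*(g + 2)*(g + 4)*(g - 2)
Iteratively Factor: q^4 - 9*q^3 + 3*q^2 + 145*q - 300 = (q - 5)*(q^3 - 4*q^2 - 17*q + 60) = (q - 5)*(q - 3)*(q^2 - q - 20) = (q - 5)*(q - 3)*(q + 4)*(q - 5)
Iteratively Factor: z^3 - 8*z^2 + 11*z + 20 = (z - 5)*(z^2 - 3*z - 4) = (z - 5)*(z - 4)*(z + 1)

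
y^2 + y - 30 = (y - 5)*(y + 6)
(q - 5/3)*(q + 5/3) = q^2 - 25/9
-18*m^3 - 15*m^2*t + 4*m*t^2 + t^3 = (-3*m + t)*(m + t)*(6*m + t)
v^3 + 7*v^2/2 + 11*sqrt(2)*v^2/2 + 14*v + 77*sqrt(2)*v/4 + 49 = (v + 7/2)*(v + 2*sqrt(2))*(v + 7*sqrt(2)/2)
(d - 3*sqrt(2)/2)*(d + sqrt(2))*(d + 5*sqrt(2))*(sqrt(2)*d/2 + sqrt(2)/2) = sqrt(2)*d^4/2 + sqrt(2)*d^3/2 + 9*d^3/2 - 4*sqrt(2)*d^2 + 9*d^2/2 - 15*d - 4*sqrt(2)*d - 15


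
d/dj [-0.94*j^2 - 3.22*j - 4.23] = -1.88*j - 3.22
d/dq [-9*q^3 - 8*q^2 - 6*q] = -27*q^2 - 16*q - 6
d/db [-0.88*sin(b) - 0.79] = -0.88*cos(b)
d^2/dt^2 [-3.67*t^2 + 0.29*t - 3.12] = -7.34000000000000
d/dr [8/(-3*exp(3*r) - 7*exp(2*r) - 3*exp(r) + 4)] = (72*exp(2*r) + 112*exp(r) + 24)*exp(r)/(3*exp(3*r) + 7*exp(2*r) + 3*exp(r) - 4)^2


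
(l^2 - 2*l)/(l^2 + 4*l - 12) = l/(l + 6)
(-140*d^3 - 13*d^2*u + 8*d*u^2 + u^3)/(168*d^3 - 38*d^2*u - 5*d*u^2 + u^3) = (35*d^2 + 12*d*u + u^2)/(-42*d^2 - d*u + u^2)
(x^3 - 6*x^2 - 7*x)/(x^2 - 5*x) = (x^2 - 6*x - 7)/(x - 5)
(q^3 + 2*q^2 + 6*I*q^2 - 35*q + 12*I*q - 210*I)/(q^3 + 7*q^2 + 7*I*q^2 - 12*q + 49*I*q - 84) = (q^2 + q*(-5 + 6*I) - 30*I)/(q^2 + 7*I*q - 12)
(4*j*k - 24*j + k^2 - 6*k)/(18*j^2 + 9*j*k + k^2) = (4*j*k - 24*j + k^2 - 6*k)/(18*j^2 + 9*j*k + k^2)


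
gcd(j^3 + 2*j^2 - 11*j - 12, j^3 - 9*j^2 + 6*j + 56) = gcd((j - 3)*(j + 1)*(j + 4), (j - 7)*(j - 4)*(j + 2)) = 1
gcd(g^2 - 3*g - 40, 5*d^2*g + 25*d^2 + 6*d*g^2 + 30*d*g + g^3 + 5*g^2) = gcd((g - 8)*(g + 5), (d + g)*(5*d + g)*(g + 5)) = g + 5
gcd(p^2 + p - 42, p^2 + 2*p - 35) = p + 7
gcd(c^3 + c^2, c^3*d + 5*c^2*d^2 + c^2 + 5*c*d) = c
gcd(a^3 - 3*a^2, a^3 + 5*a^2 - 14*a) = a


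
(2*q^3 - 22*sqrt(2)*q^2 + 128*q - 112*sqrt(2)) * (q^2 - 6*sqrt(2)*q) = 2*q^5 - 34*sqrt(2)*q^4 + 392*q^3 - 880*sqrt(2)*q^2 + 1344*q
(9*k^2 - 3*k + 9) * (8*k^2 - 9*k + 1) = 72*k^4 - 105*k^3 + 108*k^2 - 84*k + 9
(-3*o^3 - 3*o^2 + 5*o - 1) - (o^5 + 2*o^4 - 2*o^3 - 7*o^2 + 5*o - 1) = -o^5 - 2*o^4 - o^3 + 4*o^2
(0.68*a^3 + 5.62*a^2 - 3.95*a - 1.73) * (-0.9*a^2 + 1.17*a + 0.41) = -0.612*a^5 - 4.2624*a^4 + 10.4092*a^3 - 0.7603*a^2 - 3.6436*a - 0.7093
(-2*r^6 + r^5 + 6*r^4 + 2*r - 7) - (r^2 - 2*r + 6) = -2*r^6 + r^5 + 6*r^4 - r^2 + 4*r - 13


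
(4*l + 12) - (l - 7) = 3*l + 19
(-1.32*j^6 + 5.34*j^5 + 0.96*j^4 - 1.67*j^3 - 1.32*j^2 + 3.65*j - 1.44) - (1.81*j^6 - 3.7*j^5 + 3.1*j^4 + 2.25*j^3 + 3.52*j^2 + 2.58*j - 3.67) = -3.13*j^6 + 9.04*j^5 - 2.14*j^4 - 3.92*j^3 - 4.84*j^2 + 1.07*j + 2.23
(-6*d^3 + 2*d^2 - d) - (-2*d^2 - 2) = -6*d^3 + 4*d^2 - d + 2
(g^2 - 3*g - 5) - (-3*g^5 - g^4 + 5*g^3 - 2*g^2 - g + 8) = 3*g^5 + g^4 - 5*g^3 + 3*g^2 - 2*g - 13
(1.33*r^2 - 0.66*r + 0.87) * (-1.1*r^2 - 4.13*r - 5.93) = -1.463*r^4 - 4.7669*r^3 - 6.1181*r^2 + 0.3207*r - 5.1591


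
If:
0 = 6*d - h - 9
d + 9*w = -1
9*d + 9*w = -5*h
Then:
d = 23/19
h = -33/19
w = -14/57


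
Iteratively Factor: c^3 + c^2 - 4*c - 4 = (c - 2)*(c^2 + 3*c + 2) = (c - 2)*(c + 1)*(c + 2)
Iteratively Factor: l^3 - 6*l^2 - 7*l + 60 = (l - 5)*(l^2 - l - 12) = (l - 5)*(l + 3)*(l - 4)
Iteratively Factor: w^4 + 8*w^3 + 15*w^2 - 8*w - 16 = (w - 1)*(w^3 + 9*w^2 + 24*w + 16) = (w - 1)*(w + 4)*(w^2 + 5*w + 4) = (w - 1)*(w + 1)*(w + 4)*(w + 4)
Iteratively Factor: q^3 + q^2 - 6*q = (q)*(q^2 + q - 6) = q*(q + 3)*(q - 2)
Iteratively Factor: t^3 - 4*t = (t - 2)*(t^2 + 2*t) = (t - 2)*(t + 2)*(t)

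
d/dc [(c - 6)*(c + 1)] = 2*c - 5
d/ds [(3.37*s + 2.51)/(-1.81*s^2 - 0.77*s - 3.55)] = (6.0997*s^2 + 9.0862*s - 10.0308)/(3.2761*s^4 + 2.7874*s^3 + 13.4439*s^2 + 5.467*s + 12.6025)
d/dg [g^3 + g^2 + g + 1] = 3*g^2 + 2*g + 1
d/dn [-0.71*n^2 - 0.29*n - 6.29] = -1.42*n - 0.29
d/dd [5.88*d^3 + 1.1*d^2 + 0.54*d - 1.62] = 17.64*d^2 + 2.2*d + 0.54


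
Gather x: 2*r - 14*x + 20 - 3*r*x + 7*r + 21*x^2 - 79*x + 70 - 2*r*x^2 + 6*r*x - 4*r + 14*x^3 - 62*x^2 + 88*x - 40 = 5*r + 14*x^3 + x^2*(-2*r - 41) + x*(3*r - 5) + 50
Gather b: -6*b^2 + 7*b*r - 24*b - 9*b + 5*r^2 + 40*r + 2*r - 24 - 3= -6*b^2 + b*(7*r - 33) + 5*r^2 + 42*r - 27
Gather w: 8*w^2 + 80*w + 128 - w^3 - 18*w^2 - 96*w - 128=-w^3 - 10*w^2 - 16*w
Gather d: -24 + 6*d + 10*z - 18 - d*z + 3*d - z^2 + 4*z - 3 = d*(9 - z) - z^2 + 14*z - 45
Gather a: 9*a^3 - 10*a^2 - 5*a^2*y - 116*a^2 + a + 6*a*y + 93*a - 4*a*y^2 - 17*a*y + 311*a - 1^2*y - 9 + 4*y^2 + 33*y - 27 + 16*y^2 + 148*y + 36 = 9*a^3 + a^2*(-5*y - 126) + a*(-4*y^2 - 11*y + 405) + 20*y^2 + 180*y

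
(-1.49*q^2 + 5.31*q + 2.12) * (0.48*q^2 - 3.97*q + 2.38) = -0.7152*q^4 + 8.4641*q^3 - 23.6093*q^2 + 4.2214*q + 5.0456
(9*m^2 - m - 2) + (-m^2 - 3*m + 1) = 8*m^2 - 4*m - 1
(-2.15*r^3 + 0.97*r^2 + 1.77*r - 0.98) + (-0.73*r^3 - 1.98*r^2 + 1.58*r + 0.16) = -2.88*r^3 - 1.01*r^2 + 3.35*r - 0.82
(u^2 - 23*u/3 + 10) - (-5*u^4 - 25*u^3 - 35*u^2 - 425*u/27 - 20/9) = 5*u^4 + 25*u^3 + 36*u^2 + 218*u/27 + 110/9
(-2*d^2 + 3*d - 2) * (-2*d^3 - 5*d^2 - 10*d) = 4*d^5 + 4*d^4 + 9*d^3 - 20*d^2 + 20*d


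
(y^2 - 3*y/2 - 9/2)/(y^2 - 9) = (y + 3/2)/(y + 3)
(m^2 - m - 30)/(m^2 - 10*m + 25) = (m^2 - m - 30)/(m^2 - 10*m + 25)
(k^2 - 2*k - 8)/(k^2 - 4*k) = (k + 2)/k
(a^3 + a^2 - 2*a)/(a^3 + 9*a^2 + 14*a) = (a - 1)/(a + 7)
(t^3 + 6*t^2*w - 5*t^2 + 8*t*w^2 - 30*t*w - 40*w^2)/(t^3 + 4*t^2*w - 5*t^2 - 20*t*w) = (t + 2*w)/t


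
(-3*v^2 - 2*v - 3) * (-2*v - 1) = 6*v^3 + 7*v^2 + 8*v + 3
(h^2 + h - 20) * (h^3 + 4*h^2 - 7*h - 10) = h^5 + 5*h^4 - 23*h^3 - 97*h^2 + 130*h + 200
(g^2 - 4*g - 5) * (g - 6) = g^3 - 10*g^2 + 19*g + 30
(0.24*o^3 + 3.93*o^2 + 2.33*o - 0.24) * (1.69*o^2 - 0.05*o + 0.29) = 0.4056*o^5 + 6.6297*o^4 + 3.8108*o^3 + 0.6176*o^2 + 0.6877*o - 0.0696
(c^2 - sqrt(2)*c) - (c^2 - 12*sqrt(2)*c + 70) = 11*sqrt(2)*c - 70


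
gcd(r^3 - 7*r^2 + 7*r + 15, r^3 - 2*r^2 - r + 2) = r + 1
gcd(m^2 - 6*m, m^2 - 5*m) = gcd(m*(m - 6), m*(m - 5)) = m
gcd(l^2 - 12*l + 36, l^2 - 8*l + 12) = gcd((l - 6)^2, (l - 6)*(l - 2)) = l - 6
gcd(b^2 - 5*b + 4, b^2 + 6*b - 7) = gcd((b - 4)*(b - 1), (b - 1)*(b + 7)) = b - 1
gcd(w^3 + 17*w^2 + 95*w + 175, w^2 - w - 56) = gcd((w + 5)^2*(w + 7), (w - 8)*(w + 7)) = w + 7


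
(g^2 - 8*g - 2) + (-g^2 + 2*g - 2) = -6*g - 4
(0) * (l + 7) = 0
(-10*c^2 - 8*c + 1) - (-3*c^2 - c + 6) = -7*c^2 - 7*c - 5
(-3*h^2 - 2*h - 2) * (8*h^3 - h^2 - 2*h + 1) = -24*h^5 - 13*h^4 - 8*h^3 + 3*h^2 + 2*h - 2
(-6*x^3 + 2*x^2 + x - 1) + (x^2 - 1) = -6*x^3 + 3*x^2 + x - 2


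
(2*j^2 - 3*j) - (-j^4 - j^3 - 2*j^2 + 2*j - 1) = j^4 + j^3 + 4*j^2 - 5*j + 1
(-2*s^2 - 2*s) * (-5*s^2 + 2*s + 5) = 10*s^4 + 6*s^3 - 14*s^2 - 10*s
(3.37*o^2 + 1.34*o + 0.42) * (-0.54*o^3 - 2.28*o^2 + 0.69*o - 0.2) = -1.8198*o^5 - 8.4072*o^4 - 0.9567*o^3 - 0.707*o^2 + 0.0217999999999999*o - 0.084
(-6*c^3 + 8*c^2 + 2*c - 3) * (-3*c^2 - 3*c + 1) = 18*c^5 - 6*c^4 - 36*c^3 + 11*c^2 + 11*c - 3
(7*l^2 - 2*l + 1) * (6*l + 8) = 42*l^3 + 44*l^2 - 10*l + 8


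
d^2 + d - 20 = (d - 4)*(d + 5)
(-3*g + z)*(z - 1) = -3*g*z + 3*g + z^2 - z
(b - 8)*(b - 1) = b^2 - 9*b + 8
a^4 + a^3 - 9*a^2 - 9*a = a*(a - 3)*(a + 1)*(a + 3)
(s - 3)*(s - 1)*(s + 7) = s^3 + 3*s^2 - 25*s + 21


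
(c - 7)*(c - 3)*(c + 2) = c^3 - 8*c^2 + c + 42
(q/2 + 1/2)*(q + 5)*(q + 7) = q^3/2 + 13*q^2/2 + 47*q/2 + 35/2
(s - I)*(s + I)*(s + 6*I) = s^3 + 6*I*s^2 + s + 6*I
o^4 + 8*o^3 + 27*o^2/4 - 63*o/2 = o*(o - 3/2)*(o + 7/2)*(o + 6)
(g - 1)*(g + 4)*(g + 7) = g^3 + 10*g^2 + 17*g - 28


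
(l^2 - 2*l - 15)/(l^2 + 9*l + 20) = (l^2 - 2*l - 15)/(l^2 + 9*l + 20)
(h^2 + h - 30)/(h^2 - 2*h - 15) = (h + 6)/(h + 3)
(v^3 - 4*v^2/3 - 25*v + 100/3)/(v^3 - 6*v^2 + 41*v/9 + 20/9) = 3*(v + 5)/(3*v + 1)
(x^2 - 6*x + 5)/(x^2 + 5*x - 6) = (x - 5)/(x + 6)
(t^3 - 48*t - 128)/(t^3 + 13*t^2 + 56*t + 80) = (t - 8)/(t + 5)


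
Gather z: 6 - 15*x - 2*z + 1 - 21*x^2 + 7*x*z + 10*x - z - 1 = -21*x^2 - 5*x + z*(7*x - 3) + 6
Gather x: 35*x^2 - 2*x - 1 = 35*x^2 - 2*x - 1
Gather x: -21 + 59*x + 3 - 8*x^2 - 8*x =-8*x^2 + 51*x - 18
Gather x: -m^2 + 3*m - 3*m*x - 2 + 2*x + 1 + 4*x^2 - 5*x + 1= -m^2 + 3*m + 4*x^2 + x*(-3*m - 3)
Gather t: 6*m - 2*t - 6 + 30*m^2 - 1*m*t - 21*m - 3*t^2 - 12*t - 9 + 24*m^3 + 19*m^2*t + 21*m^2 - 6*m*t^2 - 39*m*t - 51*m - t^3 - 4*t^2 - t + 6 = 24*m^3 + 51*m^2 - 66*m - t^3 + t^2*(-6*m - 7) + t*(19*m^2 - 40*m - 15) - 9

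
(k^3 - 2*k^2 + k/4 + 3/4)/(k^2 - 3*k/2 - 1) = (2*k^2 - 5*k + 3)/(2*(k - 2))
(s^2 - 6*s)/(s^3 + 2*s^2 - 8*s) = (s - 6)/(s^2 + 2*s - 8)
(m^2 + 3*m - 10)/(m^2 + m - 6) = (m + 5)/(m + 3)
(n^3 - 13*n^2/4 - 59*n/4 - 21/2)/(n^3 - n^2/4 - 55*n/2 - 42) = (n + 1)/(n + 4)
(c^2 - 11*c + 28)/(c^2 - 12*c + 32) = (c - 7)/(c - 8)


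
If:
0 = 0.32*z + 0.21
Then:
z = -0.66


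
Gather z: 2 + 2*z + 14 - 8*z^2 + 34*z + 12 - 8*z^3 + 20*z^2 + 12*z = -8*z^3 + 12*z^2 + 48*z + 28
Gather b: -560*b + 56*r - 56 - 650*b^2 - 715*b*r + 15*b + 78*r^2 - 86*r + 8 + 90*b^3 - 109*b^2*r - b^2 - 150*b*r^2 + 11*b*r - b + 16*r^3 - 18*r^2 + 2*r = 90*b^3 + b^2*(-109*r - 651) + b*(-150*r^2 - 704*r - 546) + 16*r^3 + 60*r^2 - 28*r - 48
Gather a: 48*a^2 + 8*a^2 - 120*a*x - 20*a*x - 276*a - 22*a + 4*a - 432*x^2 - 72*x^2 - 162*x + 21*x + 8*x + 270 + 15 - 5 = 56*a^2 + a*(-140*x - 294) - 504*x^2 - 133*x + 280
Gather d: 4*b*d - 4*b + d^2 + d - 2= -4*b + d^2 + d*(4*b + 1) - 2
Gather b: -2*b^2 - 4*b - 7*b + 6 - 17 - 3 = -2*b^2 - 11*b - 14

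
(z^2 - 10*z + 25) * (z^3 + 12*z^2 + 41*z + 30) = z^5 + 2*z^4 - 54*z^3 - 80*z^2 + 725*z + 750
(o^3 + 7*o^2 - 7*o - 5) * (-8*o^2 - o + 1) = -8*o^5 - 57*o^4 + 50*o^3 + 54*o^2 - 2*o - 5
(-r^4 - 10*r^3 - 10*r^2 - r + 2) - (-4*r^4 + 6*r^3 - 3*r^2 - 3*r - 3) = 3*r^4 - 16*r^3 - 7*r^2 + 2*r + 5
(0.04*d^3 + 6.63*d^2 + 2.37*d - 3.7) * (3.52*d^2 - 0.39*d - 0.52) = 0.1408*d^5 + 23.322*d^4 + 5.7359*d^3 - 17.3959*d^2 + 0.2106*d + 1.924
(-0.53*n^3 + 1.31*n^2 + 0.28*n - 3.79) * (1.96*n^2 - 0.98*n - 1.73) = -1.0388*n^5 + 3.087*n^4 + 0.1819*n^3 - 9.9691*n^2 + 3.2298*n + 6.5567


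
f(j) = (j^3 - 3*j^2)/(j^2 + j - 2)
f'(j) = (-2*j - 1)*(j^3 - 3*j^2)/(j^2 + j - 2)^2 + (3*j^2 - 6*j)/(j^2 + j - 2)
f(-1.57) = 10.19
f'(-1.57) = -34.95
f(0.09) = 0.01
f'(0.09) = 0.28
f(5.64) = 2.37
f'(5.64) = 0.92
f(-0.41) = 0.26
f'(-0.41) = -1.30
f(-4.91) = -11.09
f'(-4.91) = 0.23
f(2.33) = -0.63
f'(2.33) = 1.02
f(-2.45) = -21.07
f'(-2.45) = -31.87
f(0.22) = 0.08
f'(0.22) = 0.74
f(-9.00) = -13.89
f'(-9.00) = 0.87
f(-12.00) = -16.62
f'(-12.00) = 0.94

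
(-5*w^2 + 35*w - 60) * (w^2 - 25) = -5*w^4 + 35*w^3 + 65*w^2 - 875*w + 1500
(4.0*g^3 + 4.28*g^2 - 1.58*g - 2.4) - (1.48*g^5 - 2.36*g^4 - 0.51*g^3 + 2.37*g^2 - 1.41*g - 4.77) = -1.48*g^5 + 2.36*g^4 + 4.51*g^3 + 1.91*g^2 - 0.17*g + 2.37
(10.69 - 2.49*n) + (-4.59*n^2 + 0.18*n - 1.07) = -4.59*n^2 - 2.31*n + 9.62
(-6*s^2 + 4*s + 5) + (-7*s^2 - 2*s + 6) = -13*s^2 + 2*s + 11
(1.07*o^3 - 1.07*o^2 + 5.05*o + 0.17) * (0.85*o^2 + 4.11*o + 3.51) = 0.9095*o^5 + 3.4882*o^4 + 3.6505*o^3 + 17.1443*o^2 + 18.4242*o + 0.5967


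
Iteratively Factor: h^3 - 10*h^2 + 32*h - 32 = (h - 2)*(h^2 - 8*h + 16) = (h - 4)*(h - 2)*(h - 4)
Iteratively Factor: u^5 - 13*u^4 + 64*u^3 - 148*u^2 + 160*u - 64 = (u - 1)*(u^4 - 12*u^3 + 52*u^2 - 96*u + 64) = (u - 2)*(u - 1)*(u^3 - 10*u^2 + 32*u - 32) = (u - 4)*(u - 2)*(u - 1)*(u^2 - 6*u + 8) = (u - 4)*(u - 2)^2*(u - 1)*(u - 4)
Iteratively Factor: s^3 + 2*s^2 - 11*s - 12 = (s + 1)*(s^2 + s - 12) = (s + 1)*(s + 4)*(s - 3)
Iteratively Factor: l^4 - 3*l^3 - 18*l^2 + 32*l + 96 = (l - 4)*(l^3 + l^2 - 14*l - 24) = (l - 4)^2*(l^2 + 5*l + 6) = (l - 4)^2*(l + 2)*(l + 3)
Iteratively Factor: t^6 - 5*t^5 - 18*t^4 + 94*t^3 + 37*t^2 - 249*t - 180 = (t + 1)*(t^5 - 6*t^4 - 12*t^3 + 106*t^2 - 69*t - 180) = (t + 1)^2*(t^4 - 7*t^3 - 5*t^2 + 111*t - 180) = (t - 3)*(t + 1)^2*(t^3 - 4*t^2 - 17*t + 60) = (t - 5)*(t - 3)*(t + 1)^2*(t^2 + t - 12) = (t - 5)*(t - 3)^2*(t + 1)^2*(t + 4)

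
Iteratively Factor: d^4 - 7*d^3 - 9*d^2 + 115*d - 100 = (d - 5)*(d^3 - 2*d^2 - 19*d + 20) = (d - 5)*(d - 1)*(d^2 - d - 20) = (d - 5)^2*(d - 1)*(d + 4)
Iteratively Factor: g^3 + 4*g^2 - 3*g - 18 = (g - 2)*(g^2 + 6*g + 9) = (g - 2)*(g + 3)*(g + 3)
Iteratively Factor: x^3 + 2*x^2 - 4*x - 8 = (x + 2)*(x^2 - 4) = (x + 2)^2*(x - 2)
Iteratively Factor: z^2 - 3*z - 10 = (z + 2)*(z - 5)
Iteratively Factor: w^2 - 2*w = (w)*(w - 2)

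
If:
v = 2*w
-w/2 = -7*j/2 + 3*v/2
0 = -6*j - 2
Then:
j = -1/3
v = -2/3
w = -1/3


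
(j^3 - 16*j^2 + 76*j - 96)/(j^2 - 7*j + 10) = (j^2 - 14*j + 48)/(j - 5)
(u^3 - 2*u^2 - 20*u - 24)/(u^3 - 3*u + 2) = (u^2 - 4*u - 12)/(u^2 - 2*u + 1)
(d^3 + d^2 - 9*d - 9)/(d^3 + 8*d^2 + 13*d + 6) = (d^2 - 9)/(d^2 + 7*d + 6)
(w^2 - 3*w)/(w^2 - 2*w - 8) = w*(3 - w)/(-w^2 + 2*w + 8)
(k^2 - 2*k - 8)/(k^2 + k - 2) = (k - 4)/(k - 1)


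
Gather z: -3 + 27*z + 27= 27*z + 24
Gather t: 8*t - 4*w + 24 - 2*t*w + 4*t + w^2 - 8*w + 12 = t*(12 - 2*w) + w^2 - 12*w + 36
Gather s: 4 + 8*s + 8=8*s + 12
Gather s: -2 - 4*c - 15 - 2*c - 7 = -6*c - 24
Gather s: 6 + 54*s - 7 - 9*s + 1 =45*s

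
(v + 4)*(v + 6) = v^2 + 10*v + 24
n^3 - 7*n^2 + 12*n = n*(n - 4)*(n - 3)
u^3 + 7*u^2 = u^2*(u + 7)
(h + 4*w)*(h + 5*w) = h^2 + 9*h*w + 20*w^2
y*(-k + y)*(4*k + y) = -4*k^2*y + 3*k*y^2 + y^3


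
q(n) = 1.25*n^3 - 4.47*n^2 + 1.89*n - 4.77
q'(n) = 3.75*n^2 - 8.94*n + 1.89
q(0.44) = -4.70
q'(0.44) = -1.32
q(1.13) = -6.54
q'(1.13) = -3.42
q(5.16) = 57.70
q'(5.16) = 55.61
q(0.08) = -4.65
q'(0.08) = 1.20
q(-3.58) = -126.18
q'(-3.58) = 81.96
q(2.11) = -8.94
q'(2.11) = -0.28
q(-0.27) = -5.63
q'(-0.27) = 4.58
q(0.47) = -4.74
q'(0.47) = -1.48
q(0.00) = -4.77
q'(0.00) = 1.89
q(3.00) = -5.58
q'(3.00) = 8.82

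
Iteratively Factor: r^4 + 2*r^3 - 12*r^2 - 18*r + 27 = (r + 3)*(r^3 - r^2 - 9*r + 9) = (r + 3)^2*(r^2 - 4*r + 3) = (r - 3)*(r + 3)^2*(r - 1)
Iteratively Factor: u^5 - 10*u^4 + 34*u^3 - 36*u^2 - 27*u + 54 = (u - 3)*(u^4 - 7*u^3 + 13*u^2 + 3*u - 18) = (u - 3)^2*(u^3 - 4*u^2 + u + 6) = (u - 3)^2*(u - 2)*(u^2 - 2*u - 3) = (u - 3)^3*(u - 2)*(u + 1)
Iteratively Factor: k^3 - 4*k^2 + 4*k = (k - 2)*(k^2 - 2*k) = k*(k - 2)*(k - 2)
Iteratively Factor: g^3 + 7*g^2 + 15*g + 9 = (g + 3)*(g^2 + 4*g + 3) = (g + 3)^2*(g + 1)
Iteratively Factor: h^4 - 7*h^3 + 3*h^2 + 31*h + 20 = (h - 5)*(h^3 - 2*h^2 - 7*h - 4) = (h - 5)*(h + 1)*(h^2 - 3*h - 4) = (h - 5)*(h + 1)^2*(h - 4)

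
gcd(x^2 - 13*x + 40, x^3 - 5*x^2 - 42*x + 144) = x - 8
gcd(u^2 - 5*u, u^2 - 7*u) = u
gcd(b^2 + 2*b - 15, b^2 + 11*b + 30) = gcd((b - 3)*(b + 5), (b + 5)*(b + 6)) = b + 5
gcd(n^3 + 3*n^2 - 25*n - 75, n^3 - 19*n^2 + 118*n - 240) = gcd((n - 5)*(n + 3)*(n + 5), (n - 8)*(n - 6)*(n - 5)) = n - 5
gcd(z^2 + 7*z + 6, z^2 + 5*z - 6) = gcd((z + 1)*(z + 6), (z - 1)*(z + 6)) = z + 6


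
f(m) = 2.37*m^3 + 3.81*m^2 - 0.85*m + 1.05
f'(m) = 7.11*m^2 + 7.62*m - 0.85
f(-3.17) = -33.47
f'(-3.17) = 46.44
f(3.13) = 108.39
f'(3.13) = 92.66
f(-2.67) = -14.63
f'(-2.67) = 29.49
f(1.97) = 32.28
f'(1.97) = 41.75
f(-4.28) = -111.33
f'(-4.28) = 96.78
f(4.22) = 243.42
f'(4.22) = 157.92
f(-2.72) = -16.14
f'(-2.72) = 31.03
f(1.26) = 10.77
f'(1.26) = 20.04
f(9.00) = 2029.74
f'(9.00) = 643.64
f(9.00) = 2029.74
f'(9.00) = 643.64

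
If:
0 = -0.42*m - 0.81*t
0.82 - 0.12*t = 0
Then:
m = -13.18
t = 6.83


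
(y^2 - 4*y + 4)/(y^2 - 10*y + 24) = (y^2 - 4*y + 4)/(y^2 - 10*y + 24)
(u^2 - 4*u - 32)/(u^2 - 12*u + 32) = (u + 4)/(u - 4)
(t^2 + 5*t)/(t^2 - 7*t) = (t + 5)/(t - 7)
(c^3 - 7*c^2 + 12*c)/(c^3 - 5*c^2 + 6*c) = (c - 4)/(c - 2)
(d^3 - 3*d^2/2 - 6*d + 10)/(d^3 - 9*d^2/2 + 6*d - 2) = (2*d + 5)/(2*d - 1)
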